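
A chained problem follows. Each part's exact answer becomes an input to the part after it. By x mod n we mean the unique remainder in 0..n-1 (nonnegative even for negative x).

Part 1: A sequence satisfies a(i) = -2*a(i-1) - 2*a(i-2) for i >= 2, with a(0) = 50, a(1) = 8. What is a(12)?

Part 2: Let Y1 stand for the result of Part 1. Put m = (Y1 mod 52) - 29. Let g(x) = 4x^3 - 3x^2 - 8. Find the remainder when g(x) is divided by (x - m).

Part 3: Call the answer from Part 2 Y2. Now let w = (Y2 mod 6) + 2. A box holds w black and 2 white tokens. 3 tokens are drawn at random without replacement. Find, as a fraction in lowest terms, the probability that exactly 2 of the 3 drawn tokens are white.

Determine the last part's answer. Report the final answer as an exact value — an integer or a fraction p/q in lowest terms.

Part 1: a(2) = -2*(8) - 2*(50) = -116; iterating: a(2)=-116, a(3)=216, a(4)=-200, a(5)=-32, a(6)=464, a(7)=-864, a(8)=800, a(9)=128, a(10)=-1856, a(11)=3456, a(12)=-3200; answer -3200
Part 2: Y1 = -3200; m = -5; remainder = value at the root: 4*(-5)^3 - 3*(-5)^2 - 8 = (-500) + (-75) + (-8) = -583; answer -583
Part 3: Y2 = -583; w = 7; total draws C(9,3) = 84; favorable C(2,2)*C(7,1) = 7; P = 1/12; answer 1/12

1/12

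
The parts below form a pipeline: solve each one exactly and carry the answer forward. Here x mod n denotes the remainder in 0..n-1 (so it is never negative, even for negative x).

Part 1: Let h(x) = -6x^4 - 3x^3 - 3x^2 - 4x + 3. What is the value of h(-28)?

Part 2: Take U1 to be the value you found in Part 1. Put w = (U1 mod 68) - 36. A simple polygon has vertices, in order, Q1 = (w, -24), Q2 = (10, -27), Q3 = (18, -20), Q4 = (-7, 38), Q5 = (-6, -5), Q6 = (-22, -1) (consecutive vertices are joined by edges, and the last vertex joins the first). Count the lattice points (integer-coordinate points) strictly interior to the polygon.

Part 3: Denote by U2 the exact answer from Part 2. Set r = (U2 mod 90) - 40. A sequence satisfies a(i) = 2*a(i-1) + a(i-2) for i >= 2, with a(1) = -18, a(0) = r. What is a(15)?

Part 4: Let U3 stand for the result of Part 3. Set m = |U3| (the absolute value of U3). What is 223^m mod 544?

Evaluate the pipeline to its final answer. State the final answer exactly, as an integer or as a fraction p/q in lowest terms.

225

Part 1: -6*(-28)^4 - 3*(-28)^3 - 3*(-28)^2 - 4*(-28)^1 + 3 = (-3687936) + (65856) + (-2352) + (112) + (3) = -3624317; answer -3624317
Part 2: U1 = -3624317; w = -21; cross terms: (-21*-27 - 10*-24)=807, (10*-20 - 18*-27)=286, (18*38 - -7*-20)=544, (-7*-5 - -6*38)=263, (-6*-1 - -22*-5)=-104, (-22*-24 - -21*-1)=507; twice the area = |2303| = 2303; area = 2303/2; boundary points = 1 + 1 + 1 + 1 + 4 + 1 = 9; strictly interior points = area - boundary/2 + 1 = 1148; answer 1148
Part 3: U2 = 1148; r = 28; a(2) = 2*(-18) + 1*(28) = -8; iterating: a(2)=-8, a(3)=-34, a(4)=-76, a(5)=-186, a(6)=-448, a(7)=-1082, a(8)=-2612, a(9)=-6306, a(10)=-15224, a(11)=-36754, a(12)=-88732, a(13)=-214218, a(14)=-517168, a(15)=-1248554; answer -1248554
Part 4: U3 = -1248554; m = 1248554; squarings mod 544: 223^1=223, 223^2=225, 223^4=33, 223^8=1, 223^16=1, 223^32=1, 223^64=1, 223^128=1, 223^256=1, 223^512=1, 223^1024=1, 223^2048=1, 223^4096=1, 223^8192=1, 223^16384=1, 223^32768=1, 223^65536=1, 223^131072=1, 223^262144=1, 223^524288=1, 223^1048576=1; 223^1248554 = 223^2 * 223^8 * 223^32 * 223^256 * 223^1024 * 223^2048 * 223^65536 * 223^131072 * 223^1048576 = 225 (mod 544); answer 225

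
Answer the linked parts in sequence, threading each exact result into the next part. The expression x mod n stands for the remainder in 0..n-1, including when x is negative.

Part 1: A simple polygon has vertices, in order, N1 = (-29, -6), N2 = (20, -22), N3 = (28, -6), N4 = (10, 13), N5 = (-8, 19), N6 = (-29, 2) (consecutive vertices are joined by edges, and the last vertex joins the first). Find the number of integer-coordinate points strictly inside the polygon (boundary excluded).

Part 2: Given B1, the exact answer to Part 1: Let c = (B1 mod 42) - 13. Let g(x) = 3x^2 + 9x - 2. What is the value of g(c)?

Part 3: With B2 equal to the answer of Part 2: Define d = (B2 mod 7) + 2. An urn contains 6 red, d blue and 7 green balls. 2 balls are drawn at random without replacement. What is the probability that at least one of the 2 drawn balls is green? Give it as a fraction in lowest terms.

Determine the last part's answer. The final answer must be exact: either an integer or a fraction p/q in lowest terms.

98/153

Part 1: cross terms: (-29*-22 - 20*-6)=758, (20*-6 - 28*-22)=496, (28*13 - 10*-6)=424, (10*19 - -8*13)=294, (-8*2 - -29*19)=535, (-29*-6 - -29*2)=232; twice the area = |2739| = 2739; area = 2739/2; boundary points = 1 + 8 + 1 + 6 + 1 + 8 = 25; strictly interior points = area - boundary/2 + 1 = 1358; answer 1358
Part 2: B1 = 1358; c = 1; 3*(1)^2 + 9*(1)^1 - 2 = (3) + (9) + (-2) = 10; answer 10
Part 3: B2 = 10; d = 5; total draws C(18,2) = 153; complement C(11,2) = 55; favorable 153 - 55 = 98; P = 98/153; answer 98/153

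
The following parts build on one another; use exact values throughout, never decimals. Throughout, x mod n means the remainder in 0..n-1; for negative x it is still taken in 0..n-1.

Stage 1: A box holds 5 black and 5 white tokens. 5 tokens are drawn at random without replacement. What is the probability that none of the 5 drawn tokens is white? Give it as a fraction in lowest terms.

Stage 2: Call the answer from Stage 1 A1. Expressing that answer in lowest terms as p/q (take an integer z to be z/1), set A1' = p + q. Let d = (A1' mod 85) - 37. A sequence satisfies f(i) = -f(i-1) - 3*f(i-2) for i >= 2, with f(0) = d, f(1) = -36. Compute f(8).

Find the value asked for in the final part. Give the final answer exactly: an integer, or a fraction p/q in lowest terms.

Stage 1: total draws C(10,5) = 252; favorable C(5,5) = 1; P = 1/252; answer 1/252
Stage 2: A1 = 1/252; threaded value p + q = 253; d = 46; f(2) = -1*(-36) - 3*(46) = -102; iterating: f(2)=-102, f(3)=210, f(4)=96, f(5)=-726, f(6)=438, f(7)=1740, f(8)=-3054; answer -3054

-3054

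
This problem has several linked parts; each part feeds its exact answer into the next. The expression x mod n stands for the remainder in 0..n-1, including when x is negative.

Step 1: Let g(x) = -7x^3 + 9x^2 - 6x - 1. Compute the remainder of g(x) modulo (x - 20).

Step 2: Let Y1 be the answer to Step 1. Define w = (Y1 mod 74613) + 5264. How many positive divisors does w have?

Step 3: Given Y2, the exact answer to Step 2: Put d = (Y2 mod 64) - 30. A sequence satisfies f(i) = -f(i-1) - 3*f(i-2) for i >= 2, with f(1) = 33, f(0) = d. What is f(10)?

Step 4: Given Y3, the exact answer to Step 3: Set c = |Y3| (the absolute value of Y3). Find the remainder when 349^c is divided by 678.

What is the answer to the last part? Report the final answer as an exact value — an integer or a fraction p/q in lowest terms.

Step 1: remainder = value at the root: -7*(20)^3 + 9*(20)^2 - 6*(20)^1 - 1 = (-56000) + (3600) + (-120) + (-1) = -52521; answer -52521
Step 2: Y1 = -52521; w = 27356; 27356 = 2^2 * 7 * 977; number of divisors = (2+1) * (1+1) * (1+1) = 12; answer 12
Step 3: Y2 = 12; d = -18; f(2) = -1*(33) - 3*(-18) = 21; iterating: f(2)=21, f(3)=-120, f(4)=57, f(5)=303, f(6)=-474, f(7)=-435, f(8)=1857, f(9)=-552, f(10)=-5019; answer -5019
Step 4: Y3 = -5019; c = 5019; squarings mod 678: 349^1=349, 349^2=439, 349^4=169, 349^8=85, 349^16=445, 349^32=49, 349^64=367, 349^128=445, 349^256=49, 349^512=367, 349^1024=445, 349^2048=49, 349^4096=367; 349^5019 = 349^1 * 349^2 * 349^8 * 349^16 * 349^128 * 349^256 * 349^512 * 349^4096 = 607 (mod 678); answer 607

607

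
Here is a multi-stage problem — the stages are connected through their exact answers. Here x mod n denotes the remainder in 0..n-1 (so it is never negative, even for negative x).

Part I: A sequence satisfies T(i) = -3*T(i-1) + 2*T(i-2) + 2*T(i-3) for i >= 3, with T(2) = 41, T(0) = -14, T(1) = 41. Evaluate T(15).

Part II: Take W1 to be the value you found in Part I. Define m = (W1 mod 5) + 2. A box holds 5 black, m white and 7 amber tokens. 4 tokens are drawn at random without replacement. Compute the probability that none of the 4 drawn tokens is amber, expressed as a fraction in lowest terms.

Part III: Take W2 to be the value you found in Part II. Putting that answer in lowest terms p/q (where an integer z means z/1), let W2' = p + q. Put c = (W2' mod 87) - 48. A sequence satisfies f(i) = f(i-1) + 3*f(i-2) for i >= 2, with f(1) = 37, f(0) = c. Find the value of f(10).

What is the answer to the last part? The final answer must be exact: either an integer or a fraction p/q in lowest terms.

Part I: T(3) = -3*(41) + 2*(41) + 2*(-14) = -69; iterating: T(3)=-69, T(4)=371, T(5)=-1169, T(6)=4111, T(7)=-13929, T(8)=47671, T(9)=-162649, T(10)=555431, T(11)=-1896249, T(12)=6474311, T(13)=-22104569, T(14)=75469831, T(15)=-257670009; answer -257670009
Part II: W1 = -257670009; m = 3; total draws C(15,4) = 1365; favorable C(8,4) = 70; P = 2/39; answer 2/39
Part III: W2 = 2/39; threaded value p + q = 41; c = -7; f(2) = 1*(37) + 3*(-7) = 16; iterating: f(2)=16, f(3)=127, f(4)=175, f(5)=556, f(6)=1081, f(7)=2749, f(8)=5992, f(9)=14239, f(10)=32215; answer 32215

32215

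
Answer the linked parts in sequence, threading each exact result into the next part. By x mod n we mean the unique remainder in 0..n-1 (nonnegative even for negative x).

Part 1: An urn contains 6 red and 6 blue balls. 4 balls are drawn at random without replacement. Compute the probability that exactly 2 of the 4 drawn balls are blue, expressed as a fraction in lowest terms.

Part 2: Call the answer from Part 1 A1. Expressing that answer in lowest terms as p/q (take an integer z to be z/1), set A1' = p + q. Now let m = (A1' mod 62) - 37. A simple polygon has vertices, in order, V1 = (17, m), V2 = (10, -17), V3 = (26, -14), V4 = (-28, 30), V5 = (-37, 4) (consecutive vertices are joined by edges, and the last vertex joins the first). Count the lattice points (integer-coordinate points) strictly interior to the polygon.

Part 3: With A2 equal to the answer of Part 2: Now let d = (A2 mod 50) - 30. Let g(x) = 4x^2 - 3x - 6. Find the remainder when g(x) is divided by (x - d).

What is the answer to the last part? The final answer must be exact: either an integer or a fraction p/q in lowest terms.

2179

Part 1: total draws C(12,4) = 495; favorable C(6,2)*C(6,2) = 225; P = 5/11; answer 5/11
Part 2: A1 = 5/11; threaded value p + q = 16; m = -21; cross terms: (17*-17 - 10*-21)=-79, (10*-14 - 26*-17)=302, (26*30 - -28*-14)=388, (-28*4 - -37*30)=998, (-37*-21 - 17*4)=709; twice the area = |2318| = 2318; area = 1159; boundary points = 1 + 1 + 2 + 1 + 1 = 6; strictly interior points = area - boundary/2 + 1 = 1157; answer 1157
Part 3: A2 = 1157; d = -23; remainder = value at the root: 4*(-23)^2 - 3*(-23)^1 - 6 = (2116) + (69) + (-6) = 2179; answer 2179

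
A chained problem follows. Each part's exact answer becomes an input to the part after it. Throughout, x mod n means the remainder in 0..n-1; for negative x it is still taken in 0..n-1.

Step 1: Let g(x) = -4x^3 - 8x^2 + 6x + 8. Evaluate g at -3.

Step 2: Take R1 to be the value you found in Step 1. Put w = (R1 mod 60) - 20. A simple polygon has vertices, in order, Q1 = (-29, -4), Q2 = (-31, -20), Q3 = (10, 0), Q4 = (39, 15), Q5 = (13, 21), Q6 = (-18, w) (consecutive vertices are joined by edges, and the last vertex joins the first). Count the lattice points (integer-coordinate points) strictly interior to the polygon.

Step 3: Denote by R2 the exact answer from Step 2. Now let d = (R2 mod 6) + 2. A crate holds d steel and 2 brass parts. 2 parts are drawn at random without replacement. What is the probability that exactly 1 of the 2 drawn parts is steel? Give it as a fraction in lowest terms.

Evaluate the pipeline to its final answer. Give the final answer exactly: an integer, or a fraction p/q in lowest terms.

Step 1: -4*(-3)^3 - 8*(-3)^2 + 6*(-3)^1 + 8 = (108) + (-72) + (-18) + (8) = 26; answer 26
Step 2: R1 = 26; w = 6; cross terms: (-29*-20 - -31*-4)=456, (-31*0 - 10*-20)=200, (10*15 - 39*0)=150, (39*21 - 13*15)=624, (13*6 - -18*21)=456, (-18*-4 - -29*6)=246; twice the area = |2132| = 2132; area = 1066; boundary points = 2 + 1 + 1 + 2 + 1 + 1 = 8; strictly interior points = area - boundary/2 + 1 = 1063; answer 1063
Step 3: R2 = 1063; d = 3; total draws C(5,2) = 10; favorable C(3,1)*C(2,1) = 6; P = 3/5; answer 3/5

3/5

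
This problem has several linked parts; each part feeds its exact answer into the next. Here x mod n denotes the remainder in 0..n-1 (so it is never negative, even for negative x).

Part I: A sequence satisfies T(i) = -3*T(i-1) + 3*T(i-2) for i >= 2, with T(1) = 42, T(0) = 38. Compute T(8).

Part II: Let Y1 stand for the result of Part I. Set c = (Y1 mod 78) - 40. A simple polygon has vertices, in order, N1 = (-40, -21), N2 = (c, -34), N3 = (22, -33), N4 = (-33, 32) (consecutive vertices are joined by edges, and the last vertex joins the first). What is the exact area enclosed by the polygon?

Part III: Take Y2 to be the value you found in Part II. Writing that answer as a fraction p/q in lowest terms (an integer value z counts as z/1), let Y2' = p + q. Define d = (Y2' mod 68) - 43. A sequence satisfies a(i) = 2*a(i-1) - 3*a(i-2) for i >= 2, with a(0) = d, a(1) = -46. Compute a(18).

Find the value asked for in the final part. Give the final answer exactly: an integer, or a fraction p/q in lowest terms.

221962

Part I: T(2) = -3*(42) + 3*(38) = -12; iterating: T(2)=-12, T(3)=162, T(4)=-522, T(5)=2052, T(6)=-7722, T(7)=29322, T(8)=-111132; answer -111132
Part II: Y1 = -111132; c = -22; cross terms: (-40*-34 - -22*-21)=898, (-22*-33 - 22*-34)=1474, (22*32 - -33*-33)=-385, (-33*-21 - -40*32)=1973; twice the area = |3960| = 3960; area = 1980; answer 1980
Part III: Y2 = 1980; threaded value p + q = 1981; d = -34; a(2) = 2*(-46) - 3*(-34) = 10; iterating: a(2)=10, a(3)=158, a(4)=286, a(5)=98, a(6)=-662, a(7)=-1618, a(8)=-1250, a(9)=2354, a(10)=8458, a(11)=9854, a(12)=-5666, a(13)=-40894, a(14)=-64790, a(15)=-6898, a(16)=180574, a(17)=381842, a(18)=221962; answer 221962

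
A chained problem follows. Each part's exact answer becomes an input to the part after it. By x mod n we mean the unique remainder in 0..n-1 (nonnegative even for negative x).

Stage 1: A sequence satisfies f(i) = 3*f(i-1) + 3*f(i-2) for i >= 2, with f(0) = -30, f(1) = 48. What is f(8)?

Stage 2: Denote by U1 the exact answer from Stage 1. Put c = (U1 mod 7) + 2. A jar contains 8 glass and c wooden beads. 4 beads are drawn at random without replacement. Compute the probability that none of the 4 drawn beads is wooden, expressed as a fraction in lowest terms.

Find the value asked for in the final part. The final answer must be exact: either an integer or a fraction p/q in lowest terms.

Stage 1: f(2) = 3*(48) + 3*(-30) = 54; iterating: f(2)=54, f(3)=306, f(4)=1080, f(5)=4158, f(6)=15714, f(7)=59616, f(8)=225990; answer 225990
Stage 2: U1 = 225990; c = 4; total draws C(12,4) = 495; favorable C(8,4) = 70; P = 14/99; answer 14/99

14/99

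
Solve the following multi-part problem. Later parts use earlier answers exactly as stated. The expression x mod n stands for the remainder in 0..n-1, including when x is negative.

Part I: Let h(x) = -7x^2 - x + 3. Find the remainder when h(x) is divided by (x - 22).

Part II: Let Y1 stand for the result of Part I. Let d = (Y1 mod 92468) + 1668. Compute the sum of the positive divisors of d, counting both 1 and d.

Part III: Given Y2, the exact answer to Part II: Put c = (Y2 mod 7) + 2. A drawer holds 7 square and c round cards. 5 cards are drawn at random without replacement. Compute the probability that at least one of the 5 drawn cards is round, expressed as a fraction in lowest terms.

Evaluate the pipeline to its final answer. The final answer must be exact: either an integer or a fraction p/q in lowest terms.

422/429

Part I: remainder = value at the root: -7*(22)^2 - 1*(22)^1 + 3 = (-3388) + (-22) + (3) = -3407; answer -3407
Part II: Y1 = -3407; d = 90729; 90729 = 3^2 * 17 * 593; sigma = (1 + 3 + 9) * (1 + 17) * (1 + 593) = 13 * 18 * 594 = 138996; answer 138996
Part III: Y2 = 138996; c = 6; total draws C(13,5) = 1287; complement C(7,5) = 21; favorable 1287 - 21 = 1266; P = 422/429; answer 422/429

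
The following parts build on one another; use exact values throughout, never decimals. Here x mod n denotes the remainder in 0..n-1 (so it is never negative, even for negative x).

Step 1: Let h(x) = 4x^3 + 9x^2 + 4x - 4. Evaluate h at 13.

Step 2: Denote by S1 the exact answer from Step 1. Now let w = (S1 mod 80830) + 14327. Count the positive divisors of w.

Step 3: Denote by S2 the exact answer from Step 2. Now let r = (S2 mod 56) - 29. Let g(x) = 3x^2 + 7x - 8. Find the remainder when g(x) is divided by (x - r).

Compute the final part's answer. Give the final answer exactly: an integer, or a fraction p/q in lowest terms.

188

Step 1: 4*(13)^3 + 9*(13)^2 + 4*(13)^1 - 4 = (8788) + (1521) + (52) + (-4) = 10357; answer 10357
Step 2: S1 = 10357; w = 24684; 24684 = 2^2 * 3 * 11^2 * 17; number of divisors = (2+1) * (1+1) * (2+1) * (1+1) = 36; answer 36
Step 3: S2 = 36; r = 7; remainder = value at the root: 3*(7)^2 + 7*(7)^1 - 8 = (147) + (49) + (-8) = 188; answer 188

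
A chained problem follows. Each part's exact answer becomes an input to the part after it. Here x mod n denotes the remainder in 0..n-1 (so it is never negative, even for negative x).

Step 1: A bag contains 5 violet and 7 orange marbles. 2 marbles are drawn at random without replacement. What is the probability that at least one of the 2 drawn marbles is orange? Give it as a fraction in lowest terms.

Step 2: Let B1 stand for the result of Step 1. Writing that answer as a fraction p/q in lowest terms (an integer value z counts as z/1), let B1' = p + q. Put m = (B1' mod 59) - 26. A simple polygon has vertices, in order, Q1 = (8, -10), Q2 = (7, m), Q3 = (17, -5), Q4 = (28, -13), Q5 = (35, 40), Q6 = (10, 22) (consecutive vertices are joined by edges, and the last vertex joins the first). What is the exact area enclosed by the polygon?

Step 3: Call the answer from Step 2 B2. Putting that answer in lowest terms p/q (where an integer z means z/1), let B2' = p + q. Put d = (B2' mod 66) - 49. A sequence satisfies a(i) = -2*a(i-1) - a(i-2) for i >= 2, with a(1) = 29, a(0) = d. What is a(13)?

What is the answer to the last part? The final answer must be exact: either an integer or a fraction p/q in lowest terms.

497

Step 1: total draws C(12,2) = 66; complement C(5,2) = 10; favorable 66 - 10 = 56; P = 28/33; answer 28/33
Step 2: B1 = 28/33; threaded value p + q = 61; m = -24; cross terms: (8*-24 - 7*-10)=-122, (7*-5 - 17*-24)=373, (17*-13 - 28*-5)=-81, (28*40 - 35*-13)=1575, (35*22 - 10*40)=370, (10*-10 - 8*22)=-276; twice the area = |1839| = 1839; area = 1839/2; answer 1839/2
Step 3: B2 = 1839/2; threaded value p + q = 1841; d = 10; a(2) = -2*(29) - 1*(10) = -68; iterating: a(2)=-68, a(3)=107, a(4)=-146, a(5)=185, a(6)=-224, a(7)=263, a(8)=-302, a(9)=341, a(10)=-380, a(11)=419, a(12)=-458, a(13)=497; answer 497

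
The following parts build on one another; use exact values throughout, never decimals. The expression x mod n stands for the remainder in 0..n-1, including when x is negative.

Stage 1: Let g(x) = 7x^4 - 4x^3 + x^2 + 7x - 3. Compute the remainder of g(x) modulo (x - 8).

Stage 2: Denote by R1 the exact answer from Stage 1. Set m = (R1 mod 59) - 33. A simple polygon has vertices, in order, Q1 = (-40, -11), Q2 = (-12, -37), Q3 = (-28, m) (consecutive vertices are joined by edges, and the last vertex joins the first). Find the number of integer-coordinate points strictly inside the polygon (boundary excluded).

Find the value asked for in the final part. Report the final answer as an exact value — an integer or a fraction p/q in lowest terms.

Stage 1: remainder = value at the root: 7*(8)^4 - 4*(8)^3 + 1*(8)^2 + 7*(8)^1 - 3 = (28672) + (-2048) + (64) + (56) + (-3) = 26741; answer 26741
Stage 2: R1 = 26741; m = -19; cross terms: (-40*-37 - -12*-11)=1348, (-12*-19 - -28*-37)=-808, (-28*-11 - -40*-19)=-452; twice the area = |88| = 88; area = 44; boundary points = 2 + 2 + 4 = 8; strictly interior points = area - boundary/2 + 1 = 41; answer 41

41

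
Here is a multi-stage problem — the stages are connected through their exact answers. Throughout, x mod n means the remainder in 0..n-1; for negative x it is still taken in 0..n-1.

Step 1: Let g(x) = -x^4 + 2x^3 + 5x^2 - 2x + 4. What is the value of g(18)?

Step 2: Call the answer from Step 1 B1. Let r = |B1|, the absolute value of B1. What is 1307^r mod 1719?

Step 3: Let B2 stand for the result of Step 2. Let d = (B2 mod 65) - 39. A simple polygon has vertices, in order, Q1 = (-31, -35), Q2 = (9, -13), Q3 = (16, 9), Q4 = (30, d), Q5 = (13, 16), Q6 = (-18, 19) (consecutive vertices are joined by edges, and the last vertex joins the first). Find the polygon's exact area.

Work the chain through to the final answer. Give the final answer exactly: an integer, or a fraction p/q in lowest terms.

1451

Step 1: -1*(18)^4 + 2*(18)^3 + 5*(18)^2 - 2*(18)^1 + 4 = (-104976) + (11664) + (1620) + (-36) + (4) = -91724; answer -91724
Step 2: B1 = -91724; r = 91724; squarings mod 1719: 1307^1=1307, 1307^2=1282, 1307^4=160, 1307^8=1534, 1307^16=1564, 1307^32=1678, 1307^64=1681, 1307^128=1444, 1307^256=1708, 1307^512=121, 1307^1024=889, 1307^2048=1300, 1307^4096=223, 1307^8192=1597, 1307^16384=1132, 1307^32768=769, 1307^65536=25; 1307^91724 = 1307^4 * 1307^8 * 1307^64 * 1307^512 * 1307^1024 * 1307^8192 * 1307^16384 * 1307^65536 = 796 (mod 1719); answer 796
Step 3: B2 = 796; d = -23; cross terms: (-31*-13 - 9*-35)=718, (9*9 - 16*-13)=289, (16*-23 - 30*9)=-638, (30*16 - 13*-23)=779, (13*19 - -18*16)=535, (-18*-35 - -31*19)=1219; twice the area = |2902| = 2902; area = 1451; answer 1451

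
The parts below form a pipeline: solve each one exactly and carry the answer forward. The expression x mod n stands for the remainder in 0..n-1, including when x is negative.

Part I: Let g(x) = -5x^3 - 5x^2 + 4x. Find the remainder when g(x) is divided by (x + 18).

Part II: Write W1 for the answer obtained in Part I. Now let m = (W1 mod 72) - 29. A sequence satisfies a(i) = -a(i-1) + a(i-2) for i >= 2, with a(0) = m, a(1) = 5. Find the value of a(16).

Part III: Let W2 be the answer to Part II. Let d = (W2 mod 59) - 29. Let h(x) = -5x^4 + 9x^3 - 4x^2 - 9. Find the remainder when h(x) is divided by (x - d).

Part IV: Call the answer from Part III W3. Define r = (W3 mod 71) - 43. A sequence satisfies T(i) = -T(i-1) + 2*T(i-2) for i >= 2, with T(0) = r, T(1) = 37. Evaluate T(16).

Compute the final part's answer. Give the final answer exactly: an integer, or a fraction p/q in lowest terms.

-1267031

Part I: remainder = value at the root: -5*(-18)^3 - 5*(-18)^2 + 4*(-18)^1 = (29160) + (-1620) + (-72) = 27468; answer 27468
Part II: W1 = 27468; m = 7; a(2) = -1*(5) + 1*(7) = 2; iterating: a(2)=2, a(3)=3, a(4)=-1, a(5)=4, a(6)=-5, a(7)=9, a(8)=-14, a(9)=23, a(10)=-37, a(11)=60, a(12)=-97, a(13)=157, a(14)=-254, a(15)=411, a(16)=-665; answer -665
Part III: W2 = -665; d = 14; remainder = value at the root: -5*(14)^4 + 9*(14)^3 - 4*(14)^2 - 9 = (-192080) + (24696) + (-784) + (-9) = -168177; answer -168177
Part IV: W3 = -168177; r = -21; T(2) = -1*(37) + 2*(-21) = -79; iterating: T(2)=-79, T(3)=153, T(4)=-311, T(5)=617, T(6)=-1239, T(7)=2473, T(8)=-4951, T(9)=9897, T(10)=-19799, T(11)=39593, T(12)=-79191, T(13)=158377, T(14)=-316759, T(15)=633513, T(16)=-1267031; answer -1267031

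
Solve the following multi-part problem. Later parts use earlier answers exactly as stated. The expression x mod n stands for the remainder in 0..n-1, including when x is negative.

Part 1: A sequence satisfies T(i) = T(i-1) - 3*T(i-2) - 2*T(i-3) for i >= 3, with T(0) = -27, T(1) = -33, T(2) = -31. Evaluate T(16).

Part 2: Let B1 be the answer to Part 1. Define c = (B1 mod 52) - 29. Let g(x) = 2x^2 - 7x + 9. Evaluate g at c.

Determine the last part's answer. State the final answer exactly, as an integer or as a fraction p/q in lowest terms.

949

Part 1: T(3) = 1*(-31) - 3*(-33) - 2*(-27) = 122; iterating: T(3)=122, T(4)=281, T(5)=-23, T(6)=-1110, T(7)=-1603, T(8)=1773, T(9)=8802, T(10)=6689, T(11)=-23263, T(12)=-60934, T(13)=-4523, T(14)=224805, T(15)=360242, T(16)=-305127; answer -305127
Part 2: B1 = -305127; c = -20; 2*(-20)^2 - 7*(-20)^1 + 9 = (800) + (140) + (9) = 949; answer 949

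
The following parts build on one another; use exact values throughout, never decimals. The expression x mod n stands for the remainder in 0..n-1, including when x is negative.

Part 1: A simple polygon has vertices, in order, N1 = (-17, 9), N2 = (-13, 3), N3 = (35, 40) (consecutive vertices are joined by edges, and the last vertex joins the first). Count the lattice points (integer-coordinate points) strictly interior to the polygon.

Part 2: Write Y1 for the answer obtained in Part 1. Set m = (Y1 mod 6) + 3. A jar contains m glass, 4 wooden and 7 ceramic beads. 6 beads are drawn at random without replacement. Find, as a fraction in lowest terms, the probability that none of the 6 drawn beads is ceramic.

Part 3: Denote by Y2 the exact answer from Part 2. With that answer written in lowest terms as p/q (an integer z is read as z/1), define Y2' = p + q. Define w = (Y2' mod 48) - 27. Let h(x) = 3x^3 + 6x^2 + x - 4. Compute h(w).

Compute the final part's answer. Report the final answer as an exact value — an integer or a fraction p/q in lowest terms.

26416

Part 1: cross terms: (-17*3 - -13*9)=66, (-13*40 - 35*3)=-625, (35*9 - -17*40)=995; twice the area = |436| = 436; area = 218; boundary points = 2 + 1 + 1 = 4; strictly interior points = area - boundary/2 + 1 = 217; answer 217
Part 2: Y1 = 217; m = 4; total draws C(15,6) = 5005; favorable C(8,6) = 28; P = 4/715; answer 4/715
Part 3: Y2 = 4/715; threaded value p + q = 719; w = 20; 3*(20)^3 + 6*(20)^2 + 1*(20)^1 - 4 = (24000) + (2400) + (20) + (-4) = 26416; answer 26416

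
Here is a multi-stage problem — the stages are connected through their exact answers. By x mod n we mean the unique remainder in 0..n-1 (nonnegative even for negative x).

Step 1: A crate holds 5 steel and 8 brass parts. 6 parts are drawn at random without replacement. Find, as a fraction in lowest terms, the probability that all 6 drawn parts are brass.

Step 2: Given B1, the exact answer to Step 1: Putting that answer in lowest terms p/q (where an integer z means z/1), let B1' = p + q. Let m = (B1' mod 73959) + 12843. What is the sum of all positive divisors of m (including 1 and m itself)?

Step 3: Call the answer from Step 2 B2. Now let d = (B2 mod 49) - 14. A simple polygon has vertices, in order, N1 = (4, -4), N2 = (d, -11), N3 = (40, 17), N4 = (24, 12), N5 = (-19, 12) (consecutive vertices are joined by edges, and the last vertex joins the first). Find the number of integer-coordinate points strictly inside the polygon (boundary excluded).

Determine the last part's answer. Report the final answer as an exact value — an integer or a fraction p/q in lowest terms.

Step 1: total draws C(13,6) = 1716; favorable C(8,6) = 28; P = 7/429; answer 7/429
Step 2: B1 = 7/429; threaded value p + q = 436; m = 13279; 13279 = 7^2 * 271; sigma = (1 + 7 + 49) * (1 + 271) = 57 * 272 = 15504; answer 15504
Step 3: B2 = 15504; d = 6; cross terms: (4*-11 - 6*-4)=-20, (6*17 - 40*-11)=542, (40*12 - 24*17)=72, (24*12 - -19*12)=516, (-19*-4 - 4*12)=28; twice the area = |1138| = 1138; area = 569; boundary points = 1 + 2 + 1 + 43 + 1 = 48; strictly interior points = area - boundary/2 + 1 = 546; answer 546

546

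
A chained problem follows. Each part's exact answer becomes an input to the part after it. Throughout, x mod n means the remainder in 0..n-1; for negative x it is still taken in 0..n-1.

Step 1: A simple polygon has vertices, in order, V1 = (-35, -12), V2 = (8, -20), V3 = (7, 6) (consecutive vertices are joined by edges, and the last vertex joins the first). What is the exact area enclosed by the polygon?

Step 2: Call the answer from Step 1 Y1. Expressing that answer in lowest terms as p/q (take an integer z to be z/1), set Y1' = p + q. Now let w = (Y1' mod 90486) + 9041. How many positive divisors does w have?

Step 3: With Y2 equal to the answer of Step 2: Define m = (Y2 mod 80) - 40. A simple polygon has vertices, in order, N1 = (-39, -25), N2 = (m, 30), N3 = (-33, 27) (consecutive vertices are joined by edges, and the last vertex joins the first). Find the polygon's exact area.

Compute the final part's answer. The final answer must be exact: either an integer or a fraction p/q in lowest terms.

Step 1: cross terms: (-35*-20 - 8*-12)=796, (8*6 - 7*-20)=188, (7*-12 - -35*6)=126; twice the area = |1110| = 1110; area = 555; answer 555
Step 2: Y1 = 555; threaded value p + q = 556; w = 9597; 9597 = 3 * 7 * 457; number of divisors = (1+1) * (1+1) * (1+1) = 8; answer 8
Step 3: Y2 = 8; m = -32; cross terms: (-39*30 - -32*-25)=-1970, (-32*27 - -33*30)=126, (-33*-25 - -39*27)=1878; twice the area = |34| = 34; area = 17; answer 17

17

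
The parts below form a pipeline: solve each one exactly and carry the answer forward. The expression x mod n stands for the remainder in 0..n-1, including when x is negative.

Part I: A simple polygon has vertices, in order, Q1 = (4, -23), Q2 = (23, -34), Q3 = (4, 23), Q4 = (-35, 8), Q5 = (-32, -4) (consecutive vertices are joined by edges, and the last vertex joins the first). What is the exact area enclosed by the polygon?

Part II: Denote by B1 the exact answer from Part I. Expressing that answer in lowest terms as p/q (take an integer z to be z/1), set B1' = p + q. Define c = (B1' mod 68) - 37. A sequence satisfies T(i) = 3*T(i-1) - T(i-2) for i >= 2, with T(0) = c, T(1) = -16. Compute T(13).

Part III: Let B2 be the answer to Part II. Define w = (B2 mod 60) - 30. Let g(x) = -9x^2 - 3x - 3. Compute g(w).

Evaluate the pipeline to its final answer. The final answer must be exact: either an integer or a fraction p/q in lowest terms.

-1809

Part I: cross terms: (4*-34 - 23*-23)=393, (23*23 - 4*-34)=665, (4*8 - -35*23)=837, (-35*-4 - -32*8)=396, (-32*-23 - 4*-4)=752; twice the area = |3043| = 3043; area = 3043/2; answer 3043/2
Part II: B1 = 3043/2; threaded value p + q = 3045; c = 16; T(2) = 3*(-16) - 1*(16) = -64; iterating: T(2)=-64, T(3)=-176, T(4)=-464, T(5)=-1216, T(6)=-3184, T(7)=-8336, T(8)=-21824, T(9)=-57136, T(10)=-149584, T(11)=-391616, T(12)=-1025264, T(13)=-2684176; answer -2684176
Part III: B2 = -2684176; w = 14; -9*(14)^2 - 3*(14)^1 - 3 = (-1764) + (-42) + (-3) = -1809; answer -1809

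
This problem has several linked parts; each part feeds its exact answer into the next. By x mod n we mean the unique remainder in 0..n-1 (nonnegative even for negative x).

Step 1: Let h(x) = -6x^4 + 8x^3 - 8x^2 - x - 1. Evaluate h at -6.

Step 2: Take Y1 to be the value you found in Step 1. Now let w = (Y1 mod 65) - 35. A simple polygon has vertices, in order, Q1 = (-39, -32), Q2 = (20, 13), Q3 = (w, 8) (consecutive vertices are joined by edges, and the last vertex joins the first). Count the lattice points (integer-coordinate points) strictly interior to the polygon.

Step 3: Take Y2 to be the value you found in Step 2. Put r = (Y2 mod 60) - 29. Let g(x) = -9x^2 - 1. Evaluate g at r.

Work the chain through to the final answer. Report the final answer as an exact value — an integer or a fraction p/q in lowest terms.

Step 1: -6*(-6)^4 + 8*(-6)^3 - 8*(-6)^2 - 1*(-6)^1 - 1 = (-7776) + (-1728) + (-288) + (6) + (-1) = -9787; answer -9787
Step 2: Y1 = -9787; w = -7; cross terms: (-39*13 - 20*-32)=133, (20*8 - -7*13)=251, (-7*-32 - -39*8)=536; twice the area = |920| = 920; area = 460; boundary points = 1 + 1 + 8 = 10; strictly interior points = area - boundary/2 + 1 = 456; answer 456
Step 3: Y2 = 456; r = 7; -9*(7)^2 - 1 = (-441) + (-1) = -442; answer -442

-442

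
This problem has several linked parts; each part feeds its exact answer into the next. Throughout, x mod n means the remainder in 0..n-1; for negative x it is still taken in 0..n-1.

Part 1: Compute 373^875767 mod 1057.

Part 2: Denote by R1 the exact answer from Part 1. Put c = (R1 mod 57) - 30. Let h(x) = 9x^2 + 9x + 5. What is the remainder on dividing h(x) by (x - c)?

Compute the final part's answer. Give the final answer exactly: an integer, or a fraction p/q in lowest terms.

Part 1: squarings mod 1057: 373^1=373, 373^2=662, 373^4=646, 373^8=858, 373^16=492, 373^32=11, 373^64=121, 373^128=900, 373^256=338, 373^512=88, 373^1024=345, 373^2048=641, 373^4096=765, 373^8192=704, 373^16384=940, 373^32768=1005, 373^65536=590, 373^131072=347, 373^262144=968, 373^524288=522; 373^875767 = 373^1 * 373^2 * 373^4 * 373^16 * 373^32 * 373^64 * 373^128 * 373^1024 * 373^2048 * 373^4096 * 373^16384 * 373^65536 * 373^262144 * 373^524288 = 884 (mod 1057); answer 884
Part 2: R1 = 884; c = -1; remainder = value at the root: 9*(-1)^2 + 9*(-1)^1 + 5 = (9) + (-9) + (5) = 5; answer 5

5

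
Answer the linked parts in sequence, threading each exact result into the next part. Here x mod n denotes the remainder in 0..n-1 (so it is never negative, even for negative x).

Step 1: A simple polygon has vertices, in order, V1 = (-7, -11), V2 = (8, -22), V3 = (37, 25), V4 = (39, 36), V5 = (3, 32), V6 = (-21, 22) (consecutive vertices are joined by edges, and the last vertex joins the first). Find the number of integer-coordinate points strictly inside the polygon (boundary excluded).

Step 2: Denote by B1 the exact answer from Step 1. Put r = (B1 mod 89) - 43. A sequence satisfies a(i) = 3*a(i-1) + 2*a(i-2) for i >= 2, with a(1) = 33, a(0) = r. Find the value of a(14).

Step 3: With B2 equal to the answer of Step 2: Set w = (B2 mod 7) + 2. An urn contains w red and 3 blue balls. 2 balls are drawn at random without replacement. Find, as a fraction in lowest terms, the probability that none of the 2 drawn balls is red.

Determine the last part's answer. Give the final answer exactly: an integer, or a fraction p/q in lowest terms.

3/28

Step 1: cross terms: (-7*-22 - 8*-11)=242, (8*25 - 37*-22)=1014, (37*36 - 39*25)=357, (39*32 - 3*36)=1140, (3*22 - -21*32)=738, (-21*-11 - -7*22)=385; twice the area = |3876| = 3876; area = 1938; boundary points = 1 + 1 + 1 + 4 + 2 + 1 = 10; strictly interior points = area - boundary/2 + 1 = 1934; answer 1934
Step 2: B1 = 1934; r = 22; a(2) = 3*(33) + 2*(22) = 143; iterating: a(2)=143, a(3)=495, a(4)=1771, a(5)=6303, a(6)=22451, a(7)=79959, a(8)=284779, a(9)=1014255, a(10)=3612323, a(11)=12865479, a(12)=45821083, a(13)=163194207, a(14)=581224787; answer 581224787
Step 3: B2 = 581224787; w = 5; total draws C(8,2) = 28; favorable C(3,2) = 3; P = 3/28; answer 3/28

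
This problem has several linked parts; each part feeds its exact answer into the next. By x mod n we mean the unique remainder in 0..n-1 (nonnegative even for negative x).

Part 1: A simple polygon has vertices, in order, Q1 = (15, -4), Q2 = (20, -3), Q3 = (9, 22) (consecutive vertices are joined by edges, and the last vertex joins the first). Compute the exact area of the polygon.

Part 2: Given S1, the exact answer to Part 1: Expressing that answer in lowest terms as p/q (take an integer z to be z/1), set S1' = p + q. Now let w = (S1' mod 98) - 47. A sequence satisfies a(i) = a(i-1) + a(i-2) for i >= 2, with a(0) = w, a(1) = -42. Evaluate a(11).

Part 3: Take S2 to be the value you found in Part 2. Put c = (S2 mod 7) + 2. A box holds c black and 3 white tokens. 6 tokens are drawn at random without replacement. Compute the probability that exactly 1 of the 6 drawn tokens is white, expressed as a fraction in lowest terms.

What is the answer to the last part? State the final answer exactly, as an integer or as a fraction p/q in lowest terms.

Part 1: cross terms: (15*-3 - 20*-4)=35, (20*22 - 9*-3)=467, (9*-4 - 15*22)=-366; twice the area = |136| = 136; area = 68; answer 68
Part 2: S1 = 68; threaded value p + q = 69; w = 22; a(2) = 1*(-42) + 1*(22) = -20; iterating: a(2)=-20, a(3)=-62, a(4)=-82, a(5)=-144, a(6)=-226, a(7)=-370, a(8)=-596, a(9)=-966, a(10)=-1562, a(11)=-2528; answer -2528
Part 3: S2 = -2528; c = 8; total draws C(11,6) = 462; favorable C(3,1)*C(8,5) = 168; P = 4/11; answer 4/11

4/11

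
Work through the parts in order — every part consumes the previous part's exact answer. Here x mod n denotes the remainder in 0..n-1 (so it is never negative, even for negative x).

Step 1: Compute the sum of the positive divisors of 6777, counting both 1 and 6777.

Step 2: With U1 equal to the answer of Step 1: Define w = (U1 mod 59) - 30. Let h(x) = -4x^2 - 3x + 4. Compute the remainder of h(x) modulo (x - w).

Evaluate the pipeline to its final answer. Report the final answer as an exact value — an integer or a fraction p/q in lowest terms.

-1656

Step 1: 6777 = 3^3 * 251; sigma = (1 + 3 + 9 + 27) * (1 + 251) = 40 * 252 = 10080; answer 10080
Step 2: U1 = 10080; w = 20; remainder = value at the root: -4*(20)^2 - 3*(20)^1 + 4 = (-1600) + (-60) + (4) = -1656; answer -1656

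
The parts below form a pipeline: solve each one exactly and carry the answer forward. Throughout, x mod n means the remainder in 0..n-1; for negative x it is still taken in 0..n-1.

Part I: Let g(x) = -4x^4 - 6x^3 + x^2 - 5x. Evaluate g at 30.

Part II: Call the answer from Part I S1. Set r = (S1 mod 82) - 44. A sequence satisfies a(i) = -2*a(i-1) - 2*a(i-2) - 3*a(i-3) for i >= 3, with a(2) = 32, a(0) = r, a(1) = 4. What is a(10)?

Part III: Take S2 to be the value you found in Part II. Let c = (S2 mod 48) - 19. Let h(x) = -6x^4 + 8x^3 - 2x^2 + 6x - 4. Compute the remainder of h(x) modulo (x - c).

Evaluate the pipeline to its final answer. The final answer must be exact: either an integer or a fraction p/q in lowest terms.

2

Part I: -4*(30)^4 - 6*(30)^3 + 1*(30)^2 - 5*(30)^1 = (-3240000) + (-162000) + (900) + (-150) = -3401250; answer -3401250
Part II: S1 = -3401250; r = -16; a(3) = -2*(32) - 2*(4) - 3*(-16) = -24; iterating: a(3)=-24, a(4)=-28, a(5)=8, a(6)=112, a(7)=-156, a(8)=64, a(9)=-152, a(10)=644; answer 644
Part III: S2 = 644; c = 1; remainder = value at the root: -6*(1)^4 + 8*(1)^3 - 2*(1)^2 + 6*(1)^1 - 4 = (-6) + (8) + (-2) + (6) + (-4) = 2; answer 2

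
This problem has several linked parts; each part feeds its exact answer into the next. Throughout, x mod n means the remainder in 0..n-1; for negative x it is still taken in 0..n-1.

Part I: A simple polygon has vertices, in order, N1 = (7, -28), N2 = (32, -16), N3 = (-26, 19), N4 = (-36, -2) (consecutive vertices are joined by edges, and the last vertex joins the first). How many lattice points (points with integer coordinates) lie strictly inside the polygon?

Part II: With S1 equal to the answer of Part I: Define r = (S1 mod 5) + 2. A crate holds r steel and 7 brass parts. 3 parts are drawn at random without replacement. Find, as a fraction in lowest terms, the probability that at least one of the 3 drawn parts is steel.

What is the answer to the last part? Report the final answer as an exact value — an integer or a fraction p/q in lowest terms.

17/24

Part I: cross terms: (7*-16 - 32*-28)=784, (32*19 - -26*-16)=192, (-26*-2 - -36*19)=736, (-36*-28 - 7*-2)=1022; twice the area = |2734| = 2734; area = 1367; boundary points = 1 + 1 + 1 + 1 = 4; strictly interior points = area - boundary/2 + 1 = 1366; answer 1366
Part II: S1 = 1366; r = 3; total draws C(10,3) = 120; complement C(7,3) = 35; favorable 120 - 35 = 85; P = 17/24; answer 17/24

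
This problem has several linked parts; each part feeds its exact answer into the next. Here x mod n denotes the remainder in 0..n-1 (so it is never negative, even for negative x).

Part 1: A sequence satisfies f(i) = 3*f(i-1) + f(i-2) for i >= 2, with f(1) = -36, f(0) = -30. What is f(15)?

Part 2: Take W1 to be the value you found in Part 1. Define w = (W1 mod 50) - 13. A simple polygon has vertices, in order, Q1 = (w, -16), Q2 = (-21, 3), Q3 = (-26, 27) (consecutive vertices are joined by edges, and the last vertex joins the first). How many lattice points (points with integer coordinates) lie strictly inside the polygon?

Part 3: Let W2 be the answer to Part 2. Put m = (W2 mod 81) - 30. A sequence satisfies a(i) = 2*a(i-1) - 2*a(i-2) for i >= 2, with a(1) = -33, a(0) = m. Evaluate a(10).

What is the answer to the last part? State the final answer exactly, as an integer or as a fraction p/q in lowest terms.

-288

Part 1: f(2) = 3*(-36) + 1*(-30) = -138; iterating: f(2)=-138, f(3)=-450, f(4)=-1488, f(5)=-4914, f(6)=-16230, f(7)=-53604, f(8)=-177042, f(9)=-584730, f(10)=-1931232, f(11)=-6378426, f(12)=-21066510, f(13)=-69577956, f(14)=-229800378, f(15)=-758979090; answer -758979090
Part 2: W1 = -758979090; w = -3; cross terms: (-3*3 - -21*-16)=-345, (-21*27 - -26*3)=-489, (-26*-16 - -3*27)=497; twice the area = |-337| = 337; area = 337/2; boundary points = 1 + 1 + 1 = 3; strictly interior points = area - boundary/2 + 1 = 168; answer 168
Part 3: W2 = 168; m = -24; a(2) = 2*(-33) - 2*(-24) = -18; iterating: a(2)=-18, a(3)=30, a(4)=96, a(5)=132, a(6)=72, a(7)=-120, a(8)=-384, a(9)=-528, a(10)=-288; answer -288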